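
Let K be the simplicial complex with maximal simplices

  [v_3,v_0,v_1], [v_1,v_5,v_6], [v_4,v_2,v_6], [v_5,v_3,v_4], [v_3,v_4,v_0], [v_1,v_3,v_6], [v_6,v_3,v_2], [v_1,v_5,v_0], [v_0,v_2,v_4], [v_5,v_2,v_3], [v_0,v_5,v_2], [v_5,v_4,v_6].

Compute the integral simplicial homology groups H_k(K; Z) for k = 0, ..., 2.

Take the total order v_0 < v_1 < v_2 < v_3 < v_4 < v_5 < v_6 on the vertex set. Then K (dimension 2) consists of the simplices:

  0-simplices (7): [v_0], [v_1], [v_2], [v_3], [v_4], [v_5], [v_6]
  1-simplices (18): (18 of them)
  2-simplices (12): (12 of them)

Hence C_0 ≅ Z^7, C_1 ≅ Z^18, C_2 ≅ Z^12.

The boundary map ∂_1: C_1 → C_0 maps an edge to its endpoints' difference, ∂[p,q] = q − p.
The resulting 7×18 matrix has rank 6, and its Smith normal form has invariant factors (1,1,1,1,1,1).

The boundary map ∂_2: C_2 → C_1 maps a triangle to the signed sum of its edges. For instance
  ∂[v_0,v_1,v_3] = [v_1,v_3] − [v_0,v_3] + [v_0,v_1],
  ∂[v_1,v_5,v_6] = [v_5,v_6] − [v_1,v_6] + [v_1,v_5].
This gives a 18×12 integer matrix of rank 12; reducing to Smith normal form yields diagonal entries (1,1,1,1,1,1,1,1,1,1,1,2).

Reading off H_k = ker ∂_k / im ∂_{k+1}:

  H_0: rank C_0 − rank ∂_1 = 7 − 6 = 1, and the invariant factors of ∂_1 are all 1, so H_0 ≅ Z.
  H_1: rank ker ∂_1 − rank ∂_2 = (18 − 6) − 12 = 0, and ∂_2 has invariant factor 2 > 1, so H_1 ≅ Z/2Z.
  H_2: rank ker ∂_2 − rank ∂_3 = (12 − 12) − 0 = 0, and there is no ∂_3, so H_2 ≅ 0.

As a check, the Euler characteristic is 7 − 18 + 12 = 1, which agrees with 1 − 0 + 0 = 1.

H_0 = Z,  H_1 = Z/2Z,  H_2 = 0.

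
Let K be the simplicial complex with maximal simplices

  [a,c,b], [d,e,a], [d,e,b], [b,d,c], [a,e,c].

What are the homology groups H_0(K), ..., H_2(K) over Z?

K has 5 vertices, 10 edges, 5 triangles.
rank ∂_0 = 0, rank ∂_1 = 4 ⇒ b_0 = 5 − 0 − 4 = 1; all invariant factors of ∂_1 are 1 so no torsion. So H_0 ≅ Z.
rank ∂_1 = 4, rank ∂_2 = 5 ⇒ b_1 = 10 − 4 − 5 = 1; all invariant factors of ∂_2 are 1 so no torsion. So H_1 ≅ Z.
rank ∂_2 = 5, rank ∂_3 = 0 ⇒ b_2 = 5 − 5 − 0 = 0. So H_2 ≅ 0.

H_0 = Z,  H_1 = Z,  H_2 = 0.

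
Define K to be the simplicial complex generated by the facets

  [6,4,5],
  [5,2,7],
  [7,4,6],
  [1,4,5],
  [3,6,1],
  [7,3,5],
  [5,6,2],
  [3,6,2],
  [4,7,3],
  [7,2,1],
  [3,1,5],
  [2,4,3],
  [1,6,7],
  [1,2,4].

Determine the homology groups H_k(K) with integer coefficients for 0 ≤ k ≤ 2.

H_0 = Z,  H_1 = Z^2,  H_2 = Z.

Order the vertices as 1 < 2 < 3 < 4 < 5 < 6 < 7. Listing each simplex with vertices in this order, K has dimension 2 with simplices:

  0-simplices (7): [1], [2], [3], [4], [5], [6], [7]
  1-simplices (21): [1,2], [1,3], [1,4], [1,5], [1,6], [1,7], [2,3], [2,4], [2,5], [2,6], [2,7], [3,4], [3,5], [3,6], [3,7], [4,5], [4,6], [4,7], [5,6], [5,7], [6,7]
  2-simplices (14): [1,2,4], [1,2,7], [1,3,5], [1,3,6], [1,4,5], [1,6,7], [2,3,4], [2,3,6], [2,5,6], [2,5,7], [3,4,7], [3,5,7], [4,5,6], [4,6,7]

so the chain groups are C_0 ≅ Z^7, C_1 ≅ Z^21, C_2 ≅ Z^14.

The boundary map ∂_1: C_1 → C_0 sends each edge [p,q] (with p < q) to q − p.
The 7×21 boundary matrix has rank 6 and Smith normal form diag(1,1,1,1,1,1).

Boundary ∂_2: C_2 → C_1 acts by ∂[p,q,r] = [q,r] − [p,r] + [p,q]. For instance
  ∂[2,3,4] = [3,4] − [2,4] + [2,3],
  ∂[3,5,7] = [5,7] − [3,7] + [3,5].
As a 21×14 matrix over Z this has rank 13, with invariant factors (1,1,1,1,1,1,1,1,1,1,1,1,1).

Computing H_k = (kernel of ∂_k) / (image of ∂_{k+1}):

  H_0: rank C_0 − rank ∂_1 = 7 − 6 = 1, and the invariant factors of ∂_1 are all 1, so H_0 ≅ Z.
  H_1: rank ker ∂_1 − rank ∂_2 = (21 − 6) − 13 = 2, and the invariant factors of ∂_2 are all 1, so H_1 ≅ Z^2.
  H_2: rank ker ∂_2 − rank ∂_3 = (14 − 13) − 0 = 1, and there is no ∂_3, so H_2 ≅ Z.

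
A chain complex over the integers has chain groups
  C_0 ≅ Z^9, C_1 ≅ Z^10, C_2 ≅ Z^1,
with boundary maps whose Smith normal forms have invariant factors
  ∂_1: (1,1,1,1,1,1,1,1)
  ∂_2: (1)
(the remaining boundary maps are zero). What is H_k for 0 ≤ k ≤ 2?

H_0 ≅ Z,  H_1 ≅ Z,  H_2 = 0.

H_0: b_0 = 9 − 0 − 8 = 1; torsion from ∂_1 factors > 1: none. So H_0 ≅ Z.
H_1: b_1 = 10 − 8 − 1 = 1; torsion from ∂_2 factors > 1: none. So H_1 ≅ Z.
H_2: b_2 = 1 − 1 − 0 = 0; torsion from ∂_3 factors > 1: none. So H_2 ≅ 0.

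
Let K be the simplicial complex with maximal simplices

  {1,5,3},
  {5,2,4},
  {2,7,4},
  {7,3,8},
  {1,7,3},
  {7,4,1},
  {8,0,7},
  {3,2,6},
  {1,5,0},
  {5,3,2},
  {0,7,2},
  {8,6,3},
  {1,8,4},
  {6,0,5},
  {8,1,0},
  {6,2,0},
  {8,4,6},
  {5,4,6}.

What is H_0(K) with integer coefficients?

Fix the vertex order 0 < 1 < 2 < 3 < 4 < 5 < 6 < 7 < 8 and write every simplex with vertices in increasing order. Then dim K = 2 and the simplices of K are:

  0-simplices (9): [0], [1], [2], [3], [4], [5], [6], [7], [8]
  1-simplices (27): (27 of them)
  2-simplices (18): [0,1,5], [0,1,8], [0,2,6], [0,2,7], [0,5,6], [0,7,8], [1,3,5], [1,3,7], [1,4,7], [1,4,8], [2,3,5], [2,3,6], [2,4,5], [2,4,7], [3,6,8], [3,7,8], [4,5,6], [4,6,8]

so the chain groups are C_0 ≅ Z^9, C_1 ≅ Z^27, C_2 ≅ Z^18.

∂_1: C_1 → C_0 sends each edge [p,q] (with p < q) to q − p.
The resulting 9×27 matrix has rank 8, and its Smith normal form has invariant factors (1,1,1,1,1,1,1,1).

The boundary map ∂_2: C_2 → C_1 maps a triangle to the signed sum of its edges. For instance
  ∂[0,2,6] = [2,6] − [0,6] + [0,2],
  ∂[4,5,6] = [5,6] − [4,6] + [4,5].
As a 27×18 matrix over Z this has rank 18, with invariant factors (1,1,1,1,1,1,1,1,1,1,1,1,1,1,1,1,1,2).

Now H_k = ker ∂_k / im ∂_{k+1}, so:

  H_0: rank C_0 − rank ∂_1 = 9 − 8 = 1, and the invariant factors of ∂_1 are all 1, so H_0 = Z.

H_0 = Z.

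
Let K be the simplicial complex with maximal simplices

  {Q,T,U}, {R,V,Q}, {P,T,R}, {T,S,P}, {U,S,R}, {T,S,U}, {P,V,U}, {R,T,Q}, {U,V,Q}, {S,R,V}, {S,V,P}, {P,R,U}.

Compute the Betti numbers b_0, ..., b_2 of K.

b_0 = 1, b_1 = 0, b_2 = 0.

We work with the vertex ordering P < Q < R < S < T < U < V. The simplices of K, each written with vertices in increasing order, are:

  0-simplices (7): P, Q, R, S, T, U, V
  1-simplices (18): PR, PS, PT, PU, PV, QR, QT, QU, QV, RS, RT, RU, RV, ST, SU, SV, TU, UV
  2-simplices (12): PRT, PRU, PST, PSV, PUV, QRT, QRV, QTU, QUV, RSU, RSV, STU

Hence C_0 ≅ Z^7, C_1 ≅ Z^18, C_2 ≅ Z^12.

∂_1: C_1 → C_0 sends each edge [p,q] (with p < q) to q − p.
The 7×18 boundary matrix has rank 6 and Smith normal form diag(1,1,1,1,1,1).

The boundary map ∂_2: C_2 → C_1 acts by ∂[p,q,r] = [q,r] − [p,r] + [p,q]. For instance
  ∂QRT = RT − QT + QR,
  ∂STU = TU − SU + ST.
The resulting 18×12 matrix has rank 12, and its Smith normal form has invariant factors (1,1,1,1,1,1,1,1,1,1,1,2).

Reading off H_k = ker ∂_k / im ∂_{k+1}:

  H_0: rank C_0 − rank ∂_1 = 7 − 6 = 1, and the invariant factors of ∂_1 are all 1, so H_0 ≅ Z.
  H_1: rank ker ∂_1 − rank ∂_2 = (18 − 6) − 12 = 0, and ∂_2 has invariant factor 2 > 1, so H_1 ≅ Z/2.
  H_2: rank ker ∂_2 − rank ∂_3 = (12 − 12) − 0 = 0, and there is no ∂_3, so H_2 ≅ 0.

(K is a triangulation of the real projective plane RP^2.)

Hence the Betti numbers are b_0 = 1, b_1 = 0, b_2 = 0.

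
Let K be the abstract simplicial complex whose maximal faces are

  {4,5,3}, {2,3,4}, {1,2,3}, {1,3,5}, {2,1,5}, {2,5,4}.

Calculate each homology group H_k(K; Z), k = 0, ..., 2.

H_0 ≅ Z,  H_1 = 0,  H_2 ≅ Z.

Take the total order 1 < 2 < 3 < 4 < 5 on the vertex set. Then K (dimension 2) consists of the simplices:

  0-simplices (5): [1], [2], [3], [4], [5]
  1-simplices (9): [1,2], [1,3], [1,5], [2,3], [2,4], [2,5], [3,4], [3,5], [4,5]
  2-simplices (6): [1,2,3], [1,2,5], [1,3,5], [2,3,4], [2,4,5], [3,4,5]

giving chain groups C_0 ≅ Z^5, C_1 ≅ Z^9, C_2 ≅ Z^6.

∂_1: C_1 → C_0 sends each edge [p,q] (with p < q) to q − p.
As a 5×9 matrix over Z this has rank 4, with invariant factors (1,1,1,1).

Boundary ∂_2: C_2 → C_1 maps a triangle to the signed sum of its edges. For instance
  ∂[2,4,5] = [4,5] − [2,5] + [2,4],
  ∂[2,3,4] = [3,4] − [2,4] + [2,3].
The resulting 9×6 matrix has rank 5, and its Smith normal form has invariant factors (1,1,1,1,1).

Now H_k = ker ∂_k / im ∂_{k+1}, so:

  H_0: rank C_0 − rank ∂_1 = 5 − 4 = 1, and the invariant factors of ∂_1 are all 1, so H_0 = Z.
  H_1: rank ker ∂_1 − rank ∂_2 = (9 − 4) − 5 = 0, and the invariant factors of ∂_2 are all 1, so H_1 = 0.
  H_2: rank ker ∂_2 − rank ∂_3 = (6 − 5) − 0 = 1, and there is no ∂_3, so H_2 = Z.

(K is a triangulation of the 2-sphere S^2.)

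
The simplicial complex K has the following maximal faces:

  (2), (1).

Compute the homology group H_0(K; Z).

H_0 = Z^2.

We work with the vertex ordering 1 < 2. The simplices of K, each written with vertices in increasing order, are:

  0-simplices (2): [1], [2]

giving chain groups C_0 ≅ Z^2.

Reading off H_k = ker ∂_k / im ∂_{k+1}:

  H_0: rank C_0 − rank ∂_1 = 2 − 0 = 2, and there is no ∂_1, so H_0 ≅ Z^2.

(K is a triangulation of a set of 2 points.)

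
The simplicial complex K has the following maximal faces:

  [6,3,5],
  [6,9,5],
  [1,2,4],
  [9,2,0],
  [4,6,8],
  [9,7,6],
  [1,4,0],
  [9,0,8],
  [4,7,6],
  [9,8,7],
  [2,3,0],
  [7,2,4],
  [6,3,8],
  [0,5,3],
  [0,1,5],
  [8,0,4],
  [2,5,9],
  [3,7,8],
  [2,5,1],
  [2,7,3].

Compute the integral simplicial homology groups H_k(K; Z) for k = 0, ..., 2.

We work with the vertex ordering 0 < 1 < 2 < 3 < 4 < 5 < 6 < 7 < 8 < 9. The simplices of K, each written with vertices in increasing order, are:

  0-simplices (10): [0], [1], [2], [3], [4], [5], [6], [7], [8], [9]
  1-simplices (30): (30 of them)
  2-simplices (20): (20 of them)

so the chain groups are C_0 ≅ Z^10, C_1 ≅ Z^30, C_2 ≅ Z^20.

∂_1: C_1 → C_0 is given by ∂[p,q] = [q] − [p].
The resulting 10×30 matrix has rank 9, and its Smith normal form has invariant factors (1,1,1,1,1,1,1,1,1).

∂_2: C_2 → C_1 acts by ∂[p,q,r] = [q,r] − [p,r] + [p,q]. For instance
  ∂[3,5,6] = [5,6] − [3,6] + [3,5],
  ∂[4,6,7] = [6,7] − [4,7] + [4,6].
As a 30×20 matrix over Z this has rank 20, with invariant factors (1,1,1,1,1,1,1,1,1,1,1,1,1,1,1,1,1,1,1,2).

From H_k ≅ ker(∂_k) / im(∂_{k+1}) we obtain:

  H_0: rank C_0 − rank ∂_1 = 10 − 9 = 1, and the invariant factors of ∂_1 are all 1, so H_0 ≅ Z.
  H_1: rank ker ∂_1 − rank ∂_2 = (30 − 9) − 20 = 1, and ∂_2 has invariant factor 2 > 1, so H_1 ≅ Z ⊕ Z/2Z.
  H_2: rank ker ∂_2 − rank ∂_3 = (20 − 20) − 0 = 0, and there is no ∂_3, so H_2 ≅ 0.

As a check, the Euler characteristic is 10 − 30 + 20 = 0, which agrees with 1 − 1 + 0 = 0.

H_0 ≅ Z,  H_1 ≅ Z ⊕ Z/2Z,  H_2 = 0.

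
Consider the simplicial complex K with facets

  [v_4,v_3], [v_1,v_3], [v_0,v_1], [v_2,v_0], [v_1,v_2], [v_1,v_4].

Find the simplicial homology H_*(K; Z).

H_0 = Z,  H_1 = Z^2.

Order the vertices as v_0 < v_1 < v_2 < v_3 < v_4. Listing each simplex with vertices in this order, K has dimension 1 with simplices:

  0-simplices (5): [v_0], [v_1], [v_2], [v_3], [v_4]
  1-simplices (6): [v_0,v_1], [v_0,v_2], [v_1,v_2], [v_1,v_3], [v_1,v_4], [v_3,v_4]

so the chain groups are C_0 ≅ Z^5, C_1 ≅ Z^6.

∂_1: C_1 → C_0 is given by ∂[p,q] = [q] − [p].
As a 5×6 matrix over Z this has rank 4, with invariant factors (1,1,1,1).

Now H_k = ker ∂_k / im ∂_{k+1}, so:

  H_0: rank C_0 − rank ∂_1 = 5 − 4 = 1, and the invariant factors of ∂_1 are all 1, so H_0 = Z.
  H_1: rank ker ∂_1 − rank ∂_2 = (6 − 4) − 0 = 2, and there is no ∂_2, so H_1 = Z^2.

(K is a triangulation of a wedge of 2 circles.)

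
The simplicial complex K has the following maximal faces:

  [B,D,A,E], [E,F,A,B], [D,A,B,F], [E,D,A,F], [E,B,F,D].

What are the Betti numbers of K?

b_0 = 1, b_1 = 0, b_2 = 0, b_3 = 1.

Order the vertices as A < B < D < E < F. Listing each simplex with vertices in this order, K has dimension 3 with simplices:

  0-simplices (5): A, B, D, E, F
  1-simplices (10): AB, AD, AE, AF, BD, BE, BF, DE, DF, EF
  2-simplices (10): ABD, ABE, ABF, ADE, ADF, AEF, BDE, BDF, BEF, DEF
  3-simplices (5): ABDE, ABDF, ABEF, ADEF, BDEF

Hence C_0 ≅ Z^5, C_1 ≅ Z^10, C_2 ≅ Z^10, C_3 ≅ Z^5.

The boundary map ∂_1: C_1 → C_0 sends each edge [p,q] (with p < q) to q − p. For instance
  ∂AB = B − A.
The resulting 5×10 matrix has rank 4, and its Smith normal form has invariant factors (1,1,1,1).

The boundary map ∂_2: C_2 → C_1 maps a triangle to the signed sum of its edges. For instance
  ∂ADE = DE − AE + AD,
  ∂ADF = DF − AF + AD.
As a 10×10 matrix over Z this has rank 6, with invariant factors (1,1,1,1,1,1).

Boundary ∂_3: C_3 → C_2 sends each 3-simplex σ to the alternating sum Σ_i (−1)^i (σ with its i-th vertex removed). For instance
  ∂ADEF = DEF − AEF + ADF − ADE,
  ∂ABEF = BEF − AEF + ABF − ABE.
The 10×5 boundary matrix has rank 4 and Smith normal form diag(1,1,1,1).

From H_k ≅ ker(∂_k) / im(∂_{k+1}) we obtain:

  H_0: rank C_0 − rank ∂_1 = 5 − 4 = 1, and the invariant factors of ∂_1 are all 1, so H_0 ≅ Z.
  H_1: rank ker ∂_1 − rank ∂_2 = (10 − 4) − 6 = 0, and the invariant factors of ∂_2 are all 1, so H_1 ≅ 0.
  H_2: rank ker ∂_2 − rank ∂_3 = (10 − 6) − 4 = 0, and the invariant factors of ∂_3 are all 1, so H_2 ≅ 0.
  H_3: rank ker ∂_3 − rank ∂_4 = (5 − 4) − 0 = 1, and there is no ∂_4, so H_3 ≅ Z.

As a check, the Euler characteristic is 5 − 10 + 10 − 5 = 0, which agrees with 1 − 0 + 0 − 1 = 0.

Hence the Betti numbers are b_0 = 1, b_1 = 0, b_2 = 0, b_3 = 1.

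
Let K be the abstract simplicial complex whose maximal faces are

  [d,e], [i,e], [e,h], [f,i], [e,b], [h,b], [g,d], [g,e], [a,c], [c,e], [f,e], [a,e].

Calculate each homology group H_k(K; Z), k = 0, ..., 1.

H_0 ≅ Z,  H_1 ≅ Z^4.

Take the total order a < b < c < d < e < f < g < h < i on the vertex set. Then K (dimension 1) consists of the simplices:

  0-simplices (9): a, b, c, d, e, f, g, h, i
  1-simplices (12): ac, ae, be, bh, ce, de, dg, ef, eg, eh, ei, fi

Hence C_0 ≅ Z^9, C_1 ≅ Z^12.

The boundary map ∂_1: C_1 → C_0 is given by ∂[p,q] = [q] − [p]. For instance
  ∂ef = f − e.
As a 9×12 matrix over Z this has rank 8, with invariant factors (1,1,1,1,1,1,1,1).

Computing H_k = (kernel of ∂_k) / (image of ∂_{k+1}):

  H_0: rank C_0 − rank ∂_1 = 9 − 8 = 1, and the invariant factors of ∂_1 are all 1, so H_0 = Z.
  H_1: rank ker ∂_1 − rank ∂_2 = (12 − 8) − 0 = 4, and there is no ∂_2, so H_1 = Z^4.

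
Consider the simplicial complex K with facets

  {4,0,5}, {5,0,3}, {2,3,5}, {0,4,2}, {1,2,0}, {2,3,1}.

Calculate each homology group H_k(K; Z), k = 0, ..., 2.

H_0 ≅ Z,  H_1 ≅ Z,  H_2 = 0.

We work with the vertex ordering 0 < 1 < 2 < 3 < 4 < 5. The simplices of K, each written with vertices in increasing order, are:

  0-simplices (6): [0], [1], [2], [3], [4], [5]
  1-simplices (12): [0,1], [0,2], [0,3], [0,4], [0,5], [1,2], [1,3], [2,3], [2,4], [2,5], [3,5], [4,5]
  2-simplices (6): [0,1,2], [0,2,4], [0,3,5], [0,4,5], [1,2,3], [2,3,5]

giving chain groups C_0 ≅ Z^6, C_1 ≅ Z^12, C_2 ≅ Z^6.

Boundary ∂_1: C_1 → C_0 maps an edge to its endpoints' difference, ∂[p,q] = q − p. For instance
  ∂[2,5] = [5] − [2].
The resulting 6×12 matrix has rank 5, and its Smith normal form has invariant factors (1,1,1,1,1).

Boundary ∂_2: C_2 → C_1 acts by ∂[p,q,r] = [q,r] − [p,r] + [p,q]. For instance
  ∂[0,1,2] = [1,2] − [0,2] + [0,1],
  ∂[0,3,5] = [3,5] − [0,5] + [0,3].
The 12×6 boundary matrix has rank 6 and Smith normal form diag(1,1,1,1,1,1).

Reading off H_k = ker ∂_k / im ∂_{k+1}:

  H_0: rank C_0 − rank ∂_1 = 6 − 5 = 1, and the invariant factors of ∂_1 are all 1, so H_0 = Z.
  H_1: rank ker ∂_1 − rank ∂_2 = (12 − 5) − 6 = 1, and the invariant factors of ∂_2 are all 1, so H_1 = Z.
  H_2: rank ker ∂_2 − rank ∂_3 = (6 − 6) − 0 = 0, and there is no ∂_3, so H_2 = 0.

(K is a triangulation of the cylinder S^1 x I.)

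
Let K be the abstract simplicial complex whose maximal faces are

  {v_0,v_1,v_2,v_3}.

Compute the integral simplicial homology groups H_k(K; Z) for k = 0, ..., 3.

H_0 = Z,  H_1 = 0,  H_2 = 0,  H_3 = 0.

Order the vertices as v_0 < v_1 < v_2 < v_3. Listing each simplex with vertices in this order, K has dimension 3 with simplices:

  0-simplices (4): [v_0], [v_1], [v_2], [v_3]
  1-simplices (6): [v_0,v_1], [v_0,v_2], [v_0,v_3], [v_1,v_2], [v_1,v_3], [v_2,v_3]
  2-simplices (4): [v_0,v_1,v_2], [v_0,v_1,v_3], [v_0,v_2,v_3], [v_1,v_2,v_3]
  3-simplices (1): [v_0,v_1,v_2,v_3]

giving chain groups C_0 ≅ Z^4, C_1 ≅ Z^6, C_2 ≅ Z^4, C_3 ≅ Z^1.

∂_1: C_1 → C_0 is given by ∂[p,q] = [q] − [p]. For instance
  ∂[v_2,v_3] = [v_3] − [v_2].
As a 4×6 matrix over Z this has rank 3, with invariant factors (1,1,1).

∂_2: C_2 → C_1 acts by ∂[p,q,r] = [q,r] − [p,r] + [p,q]. For instance
  ∂[v_1,v_2,v_3] = [v_2,v_3] − [v_1,v_3] + [v_1,v_2],
  ∂[v_0,v_1,v_2] = [v_1,v_2] − [v_0,v_2] + [v_0,v_1].
The resulting 6×4 matrix has rank 3, and its Smith normal form has invariant factors (1,1,1).

The boundary map ∂_3: C_3 → C_2 sends each 3-simplex σ to the alternating sum Σ_i (−1)^i (σ with its i-th vertex removed). For instance
  ∂[v_0,v_1,v_2,v_3] = [v_1,v_2,v_3] − [v_0,v_2,v_3] + [v_0,v_1,v_3] − [v_0,v_1,v_2].
The resulting 4×1 matrix has rank 1, and its Smith normal form has invariant factors (1).

Now H_k = ker ∂_k / im ∂_{k+1}, so:

  H_0: rank C_0 − rank ∂_1 = 4 − 3 = 1, and the invariant factors of ∂_1 are all 1, so H_0 = Z.
  H_1: rank ker ∂_1 − rank ∂_2 = (6 − 3) − 3 = 0, and the invariant factors of ∂_2 are all 1, so H_1 = 0.
  H_2: rank ker ∂_2 − rank ∂_3 = (4 − 3) − 1 = 0, and the invariant factors of ∂_3 are all 1, so H_2 = 0.
  H_3: rank ker ∂_3 − rank ∂_4 = (1 − 1) − 0 = 0, and there is no ∂_4, so H_3 = 0.

(K is a triangulation of the 3-simplex.)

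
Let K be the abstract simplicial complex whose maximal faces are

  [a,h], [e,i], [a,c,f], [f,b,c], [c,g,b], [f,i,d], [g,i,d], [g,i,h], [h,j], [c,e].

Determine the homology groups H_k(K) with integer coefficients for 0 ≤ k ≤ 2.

Take the total order a < b < c < d < e < f < g < h < i < j on the vertex set. Then K (dimension 2) consists of the simplices:

  0-simplices (10): a, b, c, d, e, f, g, h, i, j
  1-simplices (18): ac, af, ah, bc, bf, bg, ce, cf, cg, df, dg, di, ei, fi, gh, gi, hi, hj
  2-simplices (6): acf, bcf, bcg, dfi, dgi, ghi

so the chain groups are C_0 ≅ Z^10, C_1 ≅ Z^18, C_2 ≅ Z^6.

∂_1: C_1 → C_0 is given by ∂[p,q] = [q] − [p].
The resulting 10×18 matrix has rank 9, and its Smith normal form has invariant factors (1,1,1,1,1,1,1,1,1).

Boundary ∂_2: C_2 → C_1 sends each 2-simplex [p,q,r] to [q,r] − [p,r] + [p,q]. For instance
  ∂dfi = fi − di + df,
  ∂ghi = hi − gi + gh.
The resulting 18×6 matrix has rank 6, and its Smith normal form has invariant factors (1,1,1,1,1,1).

Reading off H_k = ker ∂_k / im ∂_{k+1}:

  H_0: rank C_0 − rank ∂_1 = 10 − 9 = 1, and the invariant factors of ∂_1 are all 1, so H_0 = Z.
  H_1: rank ker ∂_1 − rank ∂_2 = (18 − 9) − 6 = 3, and the invariant factors of ∂_2 are all 1, so H_1 = Z^3.
  H_2: rank ker ∂_2 − rank ∂_3 = (6 − 6) − 0 = 0, and there is no ∂_3, so H_2 = 0.

As a check, the Euler characteristic is 10 − 18 + 6 = -2, which agrees with 1 − 3 + 0 = -2.

H_0 = Z,  H_1 = Z^3,  H_2 = 0.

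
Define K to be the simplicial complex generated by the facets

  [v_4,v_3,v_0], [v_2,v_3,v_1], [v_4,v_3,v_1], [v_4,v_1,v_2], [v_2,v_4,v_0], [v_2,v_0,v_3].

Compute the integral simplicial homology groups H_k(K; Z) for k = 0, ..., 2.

Take the total order v_0 < v_1 < v_2 < v_3 < v_4 on the vertex set. Then K (dimension 2) consists of the simplices:

  0-simplices (5): [v_0], [v_1], [v_2], [v_3], [v_4]
  1-simplices (9): [v_0,v_2], [v_0,v_3], [v_0,v_4], [v_1,v_2], [v_1,v_3], [v_1,v_4], [v_2,v_3], [v_2,v_4], [v_3,v_4]
  2-simplices (6): [v_0,v_2,v_3], [v_0,v_2,v_4], [v_0,v_3,v_4], [v_1,v_2,v_3], [v_1,v_2,v_4], [v_1,v_3,v_4]

so the chain groups are C_0 ≅ Z^5, C_1 ≅ Z^9, C_2 ≅ Z^6.

Boundary ∂_1: C_1 → C_0 sends each edge [p,q] (with p < q) to q − p. For instance
  ∂[v_0,v_4] = [v_4] − [v_0].
This gives a 5×9 integer matrix of rank 4; reducing to Smith normal form yields diagonal entries (1,1,1,1).

Boundary ∂_2: C_2 → C_1 maps a triangle to the signed sum of its edges. For instance
  ∂[v_1,v_2,v_3] = [v_2,v_3] − [v_1,v_3] + [v_1,v_2],
  ∂[v_0,v_3,v_4] = [v_3,v_4] − [v_0,v_4] + [v_0,v_3].
As a 9×6 matrix over Z this has rank 5, with invariant factors (1,1,1,1,1).

From H_k ≅ ker(∂_k) / im(∂_{k+1}) we obtain:

  H_0: rank C_0 − rank ∂_1 = 5 − 4 = 1, and the invariant factors of ∂_1 are all 1, so H_0 = Z.
  H_1: rank ker ∂_1 − rank ∂_2 = (9 − 4) − 5 = 0, and the invariant factors of ∂_2 are all 1, so H_1 = 0.
  H_2: rank ker ∂_2 − rank ∂_3 = (6 − 5) − 0 = 1, and there is no ∂_3, so H_2 = Z.

As a check, the Euler characteristic is 5 − 9 + 6 = 2, which agrees with 1 − 0 + 1 = 2.
(K is a triangulation of the 2-sphere S^2.)

H_0 = Z,  H_1 = 0,  H_2 = Z.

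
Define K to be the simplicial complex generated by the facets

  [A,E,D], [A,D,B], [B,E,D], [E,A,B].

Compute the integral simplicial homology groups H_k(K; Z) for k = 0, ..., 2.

Fix the vertex order A < B < D < E and write every simplex with vertices in increasing order. Then dim K = 2 and the simplices of K are:

  0-simplices (4): A, B, D, E
  1-simplices (6): AB, AD, AE, BD, BE, DE
  2-simplices (4): ABD, ABE, ADE, BDE

so the chain groups are C_0 ≅ Z^4, C_1 ≅ Z^6, C_2 ≅ Z^4.

∂_1: C_1 → C_0 sends each edge [p,q] (with p < q) to q − p. For instance
  ∂AB = B − A.
The 4×6 boundary matrix has rank 3 and Smith normal form diag(1,1,1).

The boundary map ∂_2: C_2 → C_1 acts by ∂[p,q,r] = [q,r] − [p,r] + [p,q]. For instance
  ∂ADE = DE − AE + AD,
  ∂ABE = BE − AE + AB.
This gives a 6×4 integer matrix of rank 3; reducing to Smith normal form yields diagonal entries (1,1,1).

Reading off H_k = ker ∂_k / im ∂_{k+1}:

  H_0: rank C_0 − rank ∂_1 = 4 − 3 = 1, and the invariant factors of ∂_1 are all 1, so H_0 ≅ Z.
  H_1: rank ker ∂_1 − rank ∂_2 = (6 − 3) − 3 = 0, and the invariant factors of ∂_2 are all 1, so H_1 ≅ 0.
  H_2: rank ker ∂_2 − rank ∂_3 = (4 − 3) − 0 = 1, and there is no ∂_3, so H_2 ≅ Z.

As a check, the Euler characteristic is 4 − 6 + 4 = 2, which agrees with 1 − 0 + 1 = 2.
(K is a triangulation of the 2-sphere S^2.)

H_0 = Z,  H_1 = 0,  H_2 = Z.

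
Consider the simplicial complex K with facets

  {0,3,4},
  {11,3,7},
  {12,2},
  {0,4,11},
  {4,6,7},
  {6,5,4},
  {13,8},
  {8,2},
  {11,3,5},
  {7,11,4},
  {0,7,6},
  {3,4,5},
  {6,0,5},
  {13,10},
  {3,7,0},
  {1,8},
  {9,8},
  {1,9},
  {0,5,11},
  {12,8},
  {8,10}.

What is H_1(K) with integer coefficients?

Order the vertices as 0 < 1 < 2 < 3 < 4 < 5 < 6 < 7 < 8 < 9 < 10 < 11 < 12 < 13. Listing each simplex with vertices in this order, K has dimension 2 with simplices:

  0-simplices (14): [0], [1], [2], [3], [4], [5], [6], [7], [8], [9], [10], [11], [12], [13]
  1-simplices (27): (27 of them)
  2-simplices (12): [0,3,4], [0,3,7], [0,4,11], [0,5,6], [0,5,11], [0,6,7], [3,4,5], [3,5,11], [3,7,11], [4,5,6], [4,6,7], [4,7,11]

so the chain groups are C_0 ≅ Z^14, C_1 ≅ Z^27, C_2 ≅ Z^12.

The boundary map ∂_1: C_1 → C_0 is given by ∂[p,q] = [q] − [p].
This gives a 14×27 integer matrix of rank 12; reducing to Smith normal form yields diagonal entries (1,1,1,1,1,1,1,1,1,1,1,1).

Boundary ∂_2: C_2 → C_1 acts by ∂[p,q,r] = [q,r] − [p,r] + [p,q]. For instance
  ∂[0,6,7] = [6,7] − [0,7] + [0,6],
  ∂[3,5,11] = [5,11] − [3,11] + [3,5].
The 27×12 boundary matrix has rank 12 and Smith normal form diag(1,1,1,1,1,1,1,1,1,1,1,2).

Computing H_k = (kernel of ∂_k) / (image of ∂_{k+1}):

  H_1: rank ker ∂_1 − rank ∂_2 = (27 − 12) − 12 = 3, and ∂_2 has invariant factor 2 > 1, so H_1 ≅ Z^3 ⊕ Z/2Z.

H_1 ≅ Z^3 ⊕ Z/2Z.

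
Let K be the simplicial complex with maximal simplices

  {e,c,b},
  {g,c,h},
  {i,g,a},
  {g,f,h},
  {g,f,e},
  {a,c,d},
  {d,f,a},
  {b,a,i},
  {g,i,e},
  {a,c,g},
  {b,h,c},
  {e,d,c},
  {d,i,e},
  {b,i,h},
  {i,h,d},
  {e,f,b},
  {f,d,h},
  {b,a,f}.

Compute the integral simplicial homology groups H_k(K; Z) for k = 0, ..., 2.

H_0 ≅ Z,  H_1 ≅ Z^2,  H_2 ≅ Z.

Order the vertices as a < b < c < d < e < f < g < h < i. Listing each simplex with vertices in this order, K has dimension 2 with simplices:

  0-simplices (9): a, b, c, d, e, f, g, h, i
  1-simplices (27): ab, ac, ad, af, ag, ai, bc, be, bf, bh, bi, cd, ce, cg, ch, de, df, dh, di, ef, eg, ei, fg, fh, gh, gi, hi
  2-simplices (18): abf, abi, acd, acg, adf, agi, bce, bch, bef, bhi, cde, cgh, dei, dfh, dhi, efg, egi, fgh

Hence C_0 ≅ Z^9, C_1 ≅ Z^27, C_2 ≅ Z^18.

The boundary map ∂_1: C_1 → C_0 is given by ∂[p,q] = [q] − [p]. For instance
  ∂bc = c − b.
This gives a 9×27 integer matrix of rank 8; reducing to Smith normal form yields diagonal entries (1,1,1,1,1,1,1,1).

∂_2: C_2 → C_1 sends each 2-simplex [p,q,r] to [q,r] − [p,r] + [p,q]. For instance
  ∂dhi = hi − di + dh,
  ∂bch = ch − bh + bc.
The resulting 27×18 matrix has rank 17, and its Smith normal form has invariant factors (1,1,1,1,1,1,1,1,1,1,1,1,1,1,1,1,1).

Computing H_k = (kernel of ∂_k) / (image of ∂_{k+1}):

  H_0: rank C_0 − rank ∂_1 = 9 − 8 = 1, and the invariant factors of ∂_1 are all 1, so H_0 = Z.
  H_1: rank ker ∂_1 − rank ∂_2 = (27 − 8) − 17 = 2, and the invariant factors of ∂_2 are all 1, so H_1 = Z^2.
  H_2: rank ker ∂_2 − rank ∂_3 = (18 − 17) − 0 = 1, and there is no ∂_3, so H_2 = Z.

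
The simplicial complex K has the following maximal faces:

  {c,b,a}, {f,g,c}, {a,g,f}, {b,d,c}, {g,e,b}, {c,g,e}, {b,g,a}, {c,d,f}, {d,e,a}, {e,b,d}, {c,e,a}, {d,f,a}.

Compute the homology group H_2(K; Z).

Take the total order a < b < c < d < e < f < g on the vertex set. Then K (dimension 2) consists of the simplices:

  0-simplices (7): a, b, c, d, e, f, g
  1-simplices (18): ab, ac, ad, ae, af, ag, bc, bd, be, bg, cd, ce, cf, cg, de, df, eg, fg
  2-simplices (12): abc, abg, ace, ade, adf, afg, bcd, bde, beg, cdf, ceg, cfg

Hence C_0 ≅ Z^7, C_1 ≅ Z^18, C_2 ≅ Z^12.

∂_1: C_1 → C_0 maps an edge to its endpoints' difference, ∂[p,q] = q − p. For instance
  ∂af = f − a.
This gives a 7×18 integer matrix of rank 6; reducing to Smith normal form yields diagonal entries (1,1,1,1,1,1).

The boundary map ∂_2: C_2 → C_1 acts by ∂[p,q,r] = [q,r] − [p,r] + [p,q]. For instance
  ∂cdf = df − cf + cd,
  ∂abc = bc − ac + ab.
The 18×12 boundary matrix has rank 12 and Smith normal form diag(1,1,1,1,1,1,1,1,1,1,1,2).

Computing H_k = (kernel of ∂_k) / (image of ∂_{k+1}):

  H_2: rank ker ∂_2 − rank ∂_3 = (12 − 12) − 0 = 0, and there is no ∂_3, so H_2 = 0.

(K is a triangulation of the real projective plane RP^2.)

H_2 = 0.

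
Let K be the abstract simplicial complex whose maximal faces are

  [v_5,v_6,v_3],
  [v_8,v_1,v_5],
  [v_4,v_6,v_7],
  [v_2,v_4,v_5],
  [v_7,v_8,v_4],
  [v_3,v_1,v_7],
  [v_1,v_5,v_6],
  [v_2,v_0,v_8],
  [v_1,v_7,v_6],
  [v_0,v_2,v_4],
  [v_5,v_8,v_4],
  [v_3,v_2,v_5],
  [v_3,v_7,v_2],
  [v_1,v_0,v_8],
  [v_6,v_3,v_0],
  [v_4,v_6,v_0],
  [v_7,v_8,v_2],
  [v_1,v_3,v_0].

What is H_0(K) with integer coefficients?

H_0 ≅ Z.

Take the total order v_0 < v_1 < v_2 < v_3 < v_4 < v_5 < v_6 < v_7 < v_8 on the vertex set. Then K (dimension 2) consists of the simplices:

  0-simplices (9): [v_0], [v_1], [v_2], [v_3], [v_4], [v_5], [v_6], [v_7], [v_8]
  1-simplices (27): (27 of them)
  2-simplices (18): (18 of them)

so the chain groups are C_0 ≅ Z^9, C_1 ≅ Z^27, C_2 ≅ Z^18.

∂_1: C_1 → C_0 is given by ∂[p,q] = [q] − [p].
The 9×27 boundary matrix has rank 8 and Smith normal form diag(1,1,1,1,1,1,1,1).

∂_2: C_2 → C_1 sends each 2-simplex [p,q,r] to [q,r] − [p,r] + [p,q]. For instance
  ∂[v_0,v_4,v_6] = [v_4,v_6] − [v_0,v_6] + [v_0,v_4],
  ∂[v_0,v_2,v_8] = [v_2,v_8] − [v_0,v_8] + [v_0,v_2].
As a 27×18 matrix over Z this has rank 18, with invariant factors (1,1,1,1,1,1,1,1,1,1,1,1,1,1,1,1,1,2).

Reading off H_k = ker ∂_k / im ∂_{k+1}:

  H_0: rank C_0 − rank ∂_1 = 9 − 8 = 1, and the invariant factors of ∂_1 are all 1, so H_0 = Z.

(K is a triangulation of the Klein bottle.)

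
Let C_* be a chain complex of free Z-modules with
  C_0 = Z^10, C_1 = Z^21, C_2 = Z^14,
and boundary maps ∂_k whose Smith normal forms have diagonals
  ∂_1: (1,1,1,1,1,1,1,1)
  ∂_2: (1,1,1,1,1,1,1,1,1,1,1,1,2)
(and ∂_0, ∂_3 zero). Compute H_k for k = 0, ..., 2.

H_0: b_0 = 10 − 0 − 8 = 2; torsion from ∂_1 factors > 1: none. So H_0 = Z^2.
H_1: b_1 = 21 − 8 − 13 = 0; torsion from ∂_2 factors > 1: [2]. So H_1 = Z/2.
H_2: b_2 = 14 − 13 − 0 = 1; torsion from ∂_3 factors > 1: none. So H_2 = Z.

H_0 = Z^2,  H_1 = Z/2,  H_2 = Z.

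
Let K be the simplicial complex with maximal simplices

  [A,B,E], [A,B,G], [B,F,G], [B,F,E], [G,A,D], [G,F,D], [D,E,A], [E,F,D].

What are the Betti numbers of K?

Order the vertices as A < B < D < E < F < G. Listing each simplex with vertices in this order, K has dimension 2 with simplices:

  0-simplices (6): A, B, D, E, F, G
  1-simplices (12): AB, AD, AE, AG, BE, BF, BG, DE, DF, DG, EF, FG
  2-simplices (8): ABE, ABG, ADE, ADG, BEF, BFG, DEF, DFG

so the chain groups are C_0 ≅ Z^6, C_1 ≅ Z^12, C_2 ≅ Z^8.

The boundary map ∂_1: C_1 → C_0 is given by ∂[p,q] = [q] − [p].
As a 6×12 matrix over Z this has rank 5, with invariant factors (1,1,1,1,1).

The boundary map ∂_2: C_2 → C_1 acts by ∂[p,q,r] = [q,r] − [p,r] + [p,q]. For instance
  ∂DFG = FG − DG + DF,
  ∂ADE = DE − AE + AD.
The 12×8 boundary matrix has rank 7 and Smith normal form diag(1,1,1,1,1,1,1).

From H_k ≅ ker(∂_k) / im(∂_{k+1}) we obtain:

  H_0: rank C_0 − rank ∂_1 = 6 − 5 = 1, and the invariant factors of ∂_1 are all 1, so H_0 = Z.
  H_1: rank ker ∂_1 − rank ∂_2 = (12 − 5) − 7 = 0, and the invariant factors of ∂_2 are all 1, so H_1 = 0.
  H_2: rank ker ∂_2 − rank ∂_3 = (8 − 7) − 0 = 1, and there is no ∂_3, so H_2 = Z.

As a check, the Euler characteristic is 6 − 12 + 8 = 2, which agrees with 1 − 0 + 1 = 2.
(K is a triangulation of the 2-sphere S^2.)

Hence the Betti numbers are b_0 = 1, b_1 = 0, b_2 = 1.

b_0 = 1, b_1 = 0, b_2 = 1.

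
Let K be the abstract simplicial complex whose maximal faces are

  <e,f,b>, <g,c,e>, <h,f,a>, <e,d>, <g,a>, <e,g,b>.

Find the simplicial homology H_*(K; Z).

Fix the vertex order a < b < c < d < e < f < g < h and write every simplex with vertices in increasing order. Then dim K = 2 and the simplices of K are:

  0-simplices (8): a, b, c, d, e, f, g, h
  1-simplices (12): af, ag, ah, be, bf, bg, ce, cg, de, ef, eg, fh
  2-simplices (4): afh, bef, beg, ceg

Hence C_0 ≅ Z^8, C_1 ≅ Z^12, C_2 ≅ Z^4.

Boundary ∂_1: C_1 → C_0 sends each edge [p,q] (with p < q) to q − p.
As a 8×12 matrix over Z this has rank 7, with invariant factors (1,1,1,1,1,1,1).

Boundary ∂_2: C_2 → C_1 acts by ∂[p,q,r] = [q,r] − [p,r] + [p,q]. For instance
  ∂bef = ef − bf + be,
  ∂ceg = eg − cg + ce.
The 12×4 boundary matrix has rank 4 and Smith normal form diag(1,1,1,1).

Computing H_k = (kernel of ∂_k) / (image of ∂_{k+1}):

  H_0: rank C_0 − rank ∂_1 = 8 − 7 = 1, and the invariant factors of ∂_1 are all 1, so H_0 ≅ Z.
  H_1: rank ker ∂_1 − rank ∂_2 = (12 − 7) − 4 = 1, and the invariant factors of ∂_2 are all 1, so H_1 ≅ Z.
  H_2: rank ker ∂_2 − rank ∂_3 = (4 − 4) − 0 = 0, and there is no ∂_3, so H_2 ≅ 0.

H_0 ≅ Z,  H_1 ≅ Z,  H_2 = 0.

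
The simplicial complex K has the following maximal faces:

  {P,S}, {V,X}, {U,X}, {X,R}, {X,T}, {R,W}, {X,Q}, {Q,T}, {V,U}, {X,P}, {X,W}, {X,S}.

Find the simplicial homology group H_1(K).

H_1 ≅ Z^4.

Fix the vertex order P < Q < R < S < T < U < V < W < X and write every simplex with vertices in increasing order. Then dim K = 1 and the simplices of K are:

  0-simplices (9): P, Q, R, S, T, U, V, W, X
  1-simplices (12): PS, PX, QT, QX, RW, RX, SX, TX, UV, UX, VX, WX

giving chain groups C_0 ≅ Z^9, C_1 ≅ Z^12.

∂_1: C_1 → C_0 is given by ∂[p,q] = [q] − [p]. For instance
  ∂QX = X − Q.
The 9×12 boundary matrix has rank 8 and Smith normal form diag(1,1,1,1,1,1,1,1).

Reading off H_k = ker ∂_k / im ∂_{k+1}:

  H_1: rank ker ∂_1 − rank ∂_2 = (12 − 8) − 0 = 4, and there is no ∂_2, so H_1 = Z^4.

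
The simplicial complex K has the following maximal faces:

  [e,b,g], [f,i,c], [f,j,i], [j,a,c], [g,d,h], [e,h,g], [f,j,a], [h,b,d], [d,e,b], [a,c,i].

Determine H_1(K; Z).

Order the vertices as a < b < c < d < e < f < g < h < i < j. Listing each simplex with vertices in this order, K has dimension 2 with simplices:

  0-simplices (10): a, b, c, d, e, f, g, h, i, j
  1-simplices (20): ac, af, ai, aj, bd, be, bg, bh, cf, ci, cj, de, dg, dh, eg, eh, fi, fj, gh, ij
  2-simplices (10): aci, acj, afj, bde, bdh, beg, cfi, dgh, egh, fij

giving chain groups C_0 ≅ Z^10, C_1 ≅ Z^20, C_2 ≅ Z^10.

Boundary ∂_1: C_1 → C_0 maps an edge to its endpoints' difference, ∂[p,q] = q − p. For instance
  ∂ci = i − c.
The 10×20 boundary matrix has rank 8 and Smith normal form diag(1,1,1,1,1,1,1,1).

∂_2: C_2 → C_1 acts by ∂[p,q,r] = [q,r] − [p,r] + [p,q]. For instance
  ∂cfi = fi − ci + cf,
  ∂egh = gh − eh + eg.
The 20×10 boundary matrix has rank 10 and Smith normal form diag(1,1,1,1,1,1,1,1,1,1).

Now H_k = ker ∂_k / im ∂_{k+1}, so:

  H_1: rank ker ∂_1 − rank ∂_2 = (20 − 8) − 10 = 2, and the invariant factors of ∂_2 are all 1, so H_1 = Z^2.

(K is a triangulation of the disjoint union of the Möbius band and the Möbius band.)

H_1 ≅ Z^2.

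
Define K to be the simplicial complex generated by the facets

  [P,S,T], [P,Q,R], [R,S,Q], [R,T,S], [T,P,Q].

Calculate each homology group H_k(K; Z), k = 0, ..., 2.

Order the vertices as P < Q < R < S < T. Listing each simplex with vertices in this order, K has dimension 2 with simplices:

  0-simplices (5): P, Q, R, S, T
  1-simplices (10): PQ, PR, PS, PT, QR, QS, QT, RS, RT, ST
  2-simplices (5): PQR, PQT, PST, QRS, RST

Hence C_0 ≅ Z^5, C_1 ≅ Z^10, C_2 ≅ Z^5.

Boundary ∂_1: C_1 → C_0 sends each edge [p,q] (with p < q) to q − p.
The resulting 5×10 matrix has rank 4, and its Smith normal form has invariant factors (1,1,1,1).

∂_2: C_2 → C_1 sends each 2-simplex [p,q,r] to [q,r] − [p,r] + [p,q]. For instance
  ∂QRS = RS − QS + QR,
  ∂PQR = QR − PR + PQ.
As a 10×5 matrix over Z this has rank 5, with invariant factors (1,1,1,1,1).

Reading off H_k = ker ∂_k / im ∂_{k+1}:

  H_0: rank C_0 − rank ∂_1 = 5 − 4 = 1, and the invariant factors of ∂_1 are all 1, so H_0 = Z.
  H_1: rank ker ∂_1 − rank ∂_2 = (10 − 4) − 5 = 1, and the invariant factors of ∂_2 are all 1, so H_1 = Z.
  H_2: rank ker ∂_2 − rank ∂_3 = (5 − 5) − 0 = 0, and there is no ∂_3, so H_2 = 0.

(K is a triangulation of the Möbius band.)

H_0 ≅ Z,  H_1 ≅ Z,  H_2 = 0.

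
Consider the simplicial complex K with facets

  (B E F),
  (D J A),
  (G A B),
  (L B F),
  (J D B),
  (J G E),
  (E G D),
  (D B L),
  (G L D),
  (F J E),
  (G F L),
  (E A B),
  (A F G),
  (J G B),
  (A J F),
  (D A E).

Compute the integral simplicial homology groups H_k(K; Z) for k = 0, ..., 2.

K has 8 vertices, 24 edges, 16 triangles.
rank ∂_0 = 0, rank ∂_1 = 7 ⇒ b_0 = 8 − 0 − 7 = 1; all invariant factors of ∂_1 are 1 so no torsion. So H_0 = Z.
rank ∂_1 = 7, rank ∂_2 = 15 ⇒ b_1 = 24 − 7 − 15 = 2; all invariant factors of ∂_2 are 1 so no torsion. So H_1 = Z^2.
rank ∂_2 = 15, rank ∂_3 = 0 ⇒ b_2 = 16 − 15 − 0 = 1. So H_2 = Z.

H_0 = Z,  H_1 = Z^2,  H_2 = Z.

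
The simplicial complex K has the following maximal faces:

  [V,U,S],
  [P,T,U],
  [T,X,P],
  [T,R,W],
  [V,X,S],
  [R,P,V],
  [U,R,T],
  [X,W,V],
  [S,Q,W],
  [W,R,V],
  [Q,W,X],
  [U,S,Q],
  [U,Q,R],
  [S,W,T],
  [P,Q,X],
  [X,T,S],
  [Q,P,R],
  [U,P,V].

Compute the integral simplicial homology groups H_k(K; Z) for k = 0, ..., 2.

H_0 ≅ Z,  H_1 ≅ Z ⊕ Z_2,  H_2 = 0.

We work with the vertex ordering P < Q < R < S < T < U < V < W < X. The simplices of K, each written with vertices in increasing order, are:

  0-simplices (9): P, Q, R, S, T, U, V, W, X
  1-simplices (27): PQ, PR, PT, PU, PV, PX, QR, QS, QU, QW, QX, RT, RU, RV, RW, ST, SU, SV, SW, SX, TU, TW, TX, UV, VW, VX, WX
  2-simplices (18): PQR, PQX, PRV, PTU, PTX, PUV, QRU, QSU, QSW, QWX, RTU, RTW, RVW, STW, STX, SUV, SVX, VWX

Hence C_0 ≅ Z^9, C_1 ≅ Z^27, C_2 ≅ Z^18.

∂_1: C_1 → C_0 sends each edge [p,q] (with p < q) to q − p. For instance
  ∂PU = U − P.
The resulting 9×27 matrix has rank 8, and its Smith normal form has invariant factors (1,1,1,1,1,1,1,1).

Boundary ∂_2: C_2 → C_1 maps a triangle to the signed sum of its edges. For instance
  ∂RTW = TW − RW + RT,
  ∂RTU = TU − RU + RT.
The 27×18 boundary matrix has rank 18 and Smith normal form diag(1,1,1,1,1,1,1,1,1,1,1,1,1,1,1,1,1,2).

Now H_k = ker ∂_k / im ∂_{k+1}, so:

  H_0: rank C_0 − rank ∂_1 = 9 − 8 = 1, and the invariant factors of ∂_1 are all 1, so H_0 ≅ Z.
  H_1: rank ker ∂_1 − rank ∂_2 = (27 − 8) − 18 = 1, and ∂_2 has invariant factor 2 > 1, so H_1 ≅ Z ⊕ Z_2.
  H_2: rank ker ∂_2 − rank ∂_3 = (18 − 18) − 0 = 0, and there is no ∂_3, so H_2 ≅ 0.

(K is a triangulation of the Klein bottle.)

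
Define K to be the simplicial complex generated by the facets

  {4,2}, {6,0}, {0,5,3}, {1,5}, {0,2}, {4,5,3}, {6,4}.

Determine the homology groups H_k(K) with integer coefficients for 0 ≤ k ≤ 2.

Fix the vertex order 0 < 1 < 2 < 3 < 4 < 5 < 6 and write every simplex with vertices in increasing order. Then dim K = 2 and the simplices of K are:

  0-simplices (7): [0], [1], [2], [3], [4], [5], [6]
  1-simplices (10): [0,2], [0,3], [0,5], [0,6], [1,5], [2,4], [3,4], [3,5], [4,5], [4,6]
  2-simplices (2): [0,3,5], [3,4,5]

giving chain groups C_0 ≅ Z^7, C_1 ≅ Z^10, C_2 ≅ Z^2.

∂_1: C_1 → C_0 maps an edge to its endpoints' difference, ∂[p,q] = q − p.
This gives a 7×10 integer matrix of rank 6; reducing to Smith normal form yields diagonal entries (1,1,1,1,1,1).

The boundary map ∂_2: C_2 → C_1 maps a triangle to the signed sum of its edges. For instance
  ∂[0,3,5] = [3,5] − [0,5] + [0,3],
  ∂[3,4,5] = [4,5] − [3,5] + [3,4].
The 10×2 boundary matrix has rank 2 and Smith normal form diag(1,1).

Computing H_k = (kernel of ∂_k) / (image of ∂_{k+1}):

  H_0: rank C_0 − rank ∂_1 = 7 − 6 = 1, and the invariant factors of ∂_1 are all 1, so H_0 ≅ Z.
  H_1: rank ker ∂_1 − rank ∂_2 = (10 − 6) − 2 = 2, and the invariant factors of ∂_2 are all 1, so H_1 ≅ Z^2.
  H_2: rank ker ∂_2 − rank ∂_3 = (2 − 2) − 0 = 0, and there is no ∂_3, so H_2 ≅ 0.

H_0 = Z,  H_1 = Z^2,  H_2 = 0.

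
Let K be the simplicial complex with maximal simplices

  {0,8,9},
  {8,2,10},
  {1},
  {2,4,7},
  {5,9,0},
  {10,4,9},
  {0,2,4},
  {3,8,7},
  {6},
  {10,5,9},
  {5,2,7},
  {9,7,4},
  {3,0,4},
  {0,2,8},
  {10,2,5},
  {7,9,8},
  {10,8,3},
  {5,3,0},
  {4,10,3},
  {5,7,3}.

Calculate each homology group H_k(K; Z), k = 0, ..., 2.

We work with the vertex ordering 0 < 1 < 2 < 3 < 4 < 5 < 6 < 7 < 8 < 9 < 10. The simplices of K, each written with vertices in increasing order, are:

  0-simplices (11): [0], [1], [2], [3], [4], [5], [6], [7], [8], [9], [10]
  1-simplices (27): (27 of them)
  2-simplices (18): (18 of them)

Hence C_0 ≅ Z^11, C_1 ≅ Z^27, C_2 ≅ Z^18.

The boundary map ∂_1: C_1 → C_0 is given by ∂[p,q] = [q] − [p]. For instance
  ∂[0,4] = [4] − [0].
The resulting 11×27 matrix has rank 8, and its Smith normal form has invariant factors (1,1,1,1,1,1,1,1).

The boundary map ∂_2: C_2 → C_1 acts by ∂[p,q,r] = [q,r] − [p,r] + [p,q]. For instance
  ∂[2,5,10] = [5,10] − [2,10] + [2,5],
  ∂[0,5,9] = [5,9] − [0,9] + [0,5].
This gives a 27×18 integer matrix of rank 17; reducing to Smith normal form yields diagonal entries (1,1,1,1,1,1,1,1,1,1,1,1,1,1,1,1,1).

Reading off H_k = ker ∂_k / im ∂_{k+1}:

  H_0: rank C_0 − rank ∂_1 = 11 − 8 = 3, and the invariant factors of ∂_1 are all 1, so H_0 = Z^3.
  H_1: rank ker ∂_1 − rank ∂_2 = (27 − 8) − 17 = 2, and the invariant factors of ∂_2 are all 1, so H_1 = Z^2.
  H_2: rank ker ∂_2 − rank ∂_3 = (18 − 17) − 0 = 1, and there is no ∂_3, so H_2 = Z.

As a check, the Euler characteristic is 11 − 27 + 18 = 2, which agrees with 3 − 2 + 1 = 2.

H_0 ≅ Z^3,  H_1 ≅ Z^2,  H_2 ≅ Z.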